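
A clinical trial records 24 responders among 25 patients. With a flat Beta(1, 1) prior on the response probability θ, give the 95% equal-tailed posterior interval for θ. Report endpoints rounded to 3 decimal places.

[0.804, 0.991]

Posterior: Beta(1+24, 1+1) = Beta(25, 2).
Equal-tailed 95% interval: the 0.025 and 0.975 quantiles of Beta(25, 2).
Posterior mean ≈ 0.926, SD ≈ 0.049; a Normal approximation gives roughly [0.829, 1.023].
Exact: F⁻¹(0.025) = 0.804; F⁻¹(0.975) = 0.991.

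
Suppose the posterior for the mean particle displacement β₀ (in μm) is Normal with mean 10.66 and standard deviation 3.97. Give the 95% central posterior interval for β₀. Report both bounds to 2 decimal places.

The posterior is symmetric, so the 95% equal-tailed interval is β₀ = 10.66 ± z·3.97 with z = 1.960.
Half-width: 1.960 × 3.97 = 7.78.
10.66 − 7.78 = 2.88; 10.66 + 7.78 = 18.44.

[2.88, 18.44]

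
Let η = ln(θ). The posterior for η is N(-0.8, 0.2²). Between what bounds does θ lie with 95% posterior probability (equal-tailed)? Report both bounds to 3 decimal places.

On the log scale the 95% interval is -0.8 ± 1.960 × 0.2 = [-1.1920, -0.4080].
Exponentiate: [e^-1.1920, e^-0.4080] = [0.304, 0.665].

[0.304, 0.665]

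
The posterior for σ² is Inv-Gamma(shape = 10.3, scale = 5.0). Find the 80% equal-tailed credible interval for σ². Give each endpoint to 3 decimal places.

[0.343, 0.774]

Inverse-Gamma(10.3, 5.0) quantiles: F⁻¹(0.1) and F⁻¹(0.9).
Equivalently, 1/σ² ~ Gamma(10.3, rate = 5.0); invert its 0.9 and 0.1 quantiles.
Posterior mean ≈ 0.538, SD ≈ 0.187; a Normal approximation gives roughly [0.298, 0.777].
Exact: lower = 0.343; upper = 0.774.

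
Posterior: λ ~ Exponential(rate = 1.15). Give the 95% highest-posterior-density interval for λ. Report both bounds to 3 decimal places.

The exponential density is strictly decreasing on [0, ∞), so the HPD interval is anchored at 0: [0, q] with P(λ ≤ q) = 0.95.
q = −ln(1 − 0.95) / 1.15 = 2.9957 / 1.15 = 2.605.

[0.000, 2.605]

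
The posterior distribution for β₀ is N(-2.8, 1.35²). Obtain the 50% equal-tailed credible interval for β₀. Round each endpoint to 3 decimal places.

[-3.711, -1.889]

The posterior is symmetric, so the 50% equal-tailed interval is β₀ = -2.8 ± z·1.35 with z = 0.674.
Half-width: 0.674 × 1.35 = 0.911.
-2.8 − 0.911 = -3.711; -2.8 + 0.911 = -1.889.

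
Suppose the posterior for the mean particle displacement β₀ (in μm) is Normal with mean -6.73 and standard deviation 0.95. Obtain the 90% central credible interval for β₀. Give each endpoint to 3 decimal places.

[-8.293, -5.167]

The posterior is symmetric, so the 90% equal-tailed interval is β₀ = -6.73 ± z·0.95 with z = 1.645.
Half-width: 1.645 × 0.95 = 1.563.
-6.73 − 1.563 = -8.293; -6.73 + 1.563 = -5.167.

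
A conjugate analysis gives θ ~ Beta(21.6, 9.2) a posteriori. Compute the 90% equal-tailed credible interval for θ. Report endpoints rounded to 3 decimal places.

[0.560, 0.827]

Posterior: Beta(21.6, 9.2).
Equal-tailed 90% interval: the 0.05 and 0.95 quantiles of Beta(21.6, 9.2).
Posterior mean ≈ 0.701, SD ≈ 0.081; a Normal approximation gives roughly [0.568, 0.835].
Exact: F⁻¹(0.05) = 0.560; F⁻¹(0.95) = 0.827.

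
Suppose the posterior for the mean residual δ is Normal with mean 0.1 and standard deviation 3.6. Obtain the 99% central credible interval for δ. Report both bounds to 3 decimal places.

The posterior is symmetric, so the 99% equal-tailed interval is δ = 0.1 ± z·3.6 with z = 2.576.
Half-width: 2.576 × 3.6 = 9.273.
0.1 − 9.273 = -9.173; 0.1 + 9.273 = 9.373.

[-9.173, 9.373]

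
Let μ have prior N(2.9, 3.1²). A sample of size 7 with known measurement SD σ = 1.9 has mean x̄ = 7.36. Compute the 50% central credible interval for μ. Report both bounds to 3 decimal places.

Posterior precision = 1/3.1² + 7/1.9² = 0.1041 + 1.9391 = 2.0431, so posterior SD = 0.6996.
Posterior mean = (2.9/3.1² + 7·7.36/1.9²) / 2.0431 = 7.1328.
Interval: 7.1328 ± 0.674 × 0.6996 → [6.661, 7.605].

[6.661, 7.605]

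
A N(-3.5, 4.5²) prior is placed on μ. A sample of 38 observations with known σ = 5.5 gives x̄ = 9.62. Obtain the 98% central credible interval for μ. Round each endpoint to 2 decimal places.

Posterior precision = 1/4.5² + 38/5.5² = 0.0494 + 1.2562 = 1.3056, so posterior SD = 0.8752.
Posterior mean = (-3.5/4.5² + 38·9.62/5.5²) / 1.3056 = 9.1237.
Interval: 9.1237 ± 2.326 × 0.8752 → [7.09, 11.16].

[7.09, 11.16]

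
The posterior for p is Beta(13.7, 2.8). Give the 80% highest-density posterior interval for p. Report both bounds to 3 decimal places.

The posterior is unimodal and skewed, so the HPD interval has equal density at both endpoints and is the shortest 80% interval.
Solving f(0.742) = f(0.957) with F(0.957) − F(0.742) = 0.80 gives [0.742, 0.957].
For comparison, the equal-tailed interval is [0.707, 0.935]; the HPD is narrower and shifted toward the mode.

[0.742, 0.957]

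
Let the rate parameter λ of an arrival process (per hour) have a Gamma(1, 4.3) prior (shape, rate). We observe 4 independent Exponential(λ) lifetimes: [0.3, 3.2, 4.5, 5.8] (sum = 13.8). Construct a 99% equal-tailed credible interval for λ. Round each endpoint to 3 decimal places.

[0.060, 0.696]

Posterior: Gamma(1+4, 4.3+13.8) = Gamma(5, 18.1) (shape, rate).
Equal-tailed 99% interval: Gamma(5, 18.1) quantiles at 0.005 and 0.995.
Posterior mean ≈ 0.276, SD ≈ 0.124; a Normal approximation gives roughly [-0.042, 0.594].
Exact: lower = 0.060; upper = 0.696.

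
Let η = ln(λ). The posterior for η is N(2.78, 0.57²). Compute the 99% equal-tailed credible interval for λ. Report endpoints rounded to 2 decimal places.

[3.71, 69.98]

On the log scale the 99% interval is 2.78 ± 2.576 × 0.57 = [1.3118, 4.2482].
Exponentiate: [e^1.3118, e^4.2482] = [3.71, 69.98].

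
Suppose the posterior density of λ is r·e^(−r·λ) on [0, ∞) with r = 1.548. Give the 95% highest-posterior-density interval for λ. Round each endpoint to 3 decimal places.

[0.000, 1.935]

The exponential density is strictly decreasing on [0, ∞), so the HPD interval is anchored at 0: [0, q] with P(λ ≤ q) = 0.95.
q = −ln(1 − 0.95) / 1.548 = 2.9957 / 1.548 = 1.935.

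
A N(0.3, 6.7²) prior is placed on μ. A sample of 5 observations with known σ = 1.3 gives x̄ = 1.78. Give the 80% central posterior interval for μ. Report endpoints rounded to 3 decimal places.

Posterior precision = 1/6.7² + 5/1.3² = 0.0223 + 2.9586 = 2.9809, so posterior SD = 0.5792.
Posterior mean = (0.3/6.7² + 5·1.78/1.3²) / 2.9809 = 1.7689.
Interval: 1.7689 ± 1.282 × 0.5792 → [1.027, 2.511].

[1.027, 2.511]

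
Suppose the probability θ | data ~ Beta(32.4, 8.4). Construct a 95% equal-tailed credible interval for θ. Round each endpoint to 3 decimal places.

[0.659, 0.902]

Posterior: Beta(32.4, 8.4).
Equal-tailed 95% interval: the 0.025 and 0.975 quantiles of Beta(32.4, 8.4).
Posterior mean ≈ 0.794, SD ≈ 0.063; a Normal approximation gives roughly [0.672, 0.917].
Exact: F⁻¹(0.025) = 0.659; F⁻¹(0.975) = 0.902.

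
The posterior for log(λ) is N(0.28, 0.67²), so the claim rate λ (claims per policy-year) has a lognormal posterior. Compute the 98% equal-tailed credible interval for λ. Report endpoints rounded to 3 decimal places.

[0.278, 6.288]

On the log scale the 98% interval is 0.28 ± 2.326 × 0.67 = [-1.2787, 1.8387].
Exponentiate: [e^-1.2787, e^1.8387] = [0.278, 6.288].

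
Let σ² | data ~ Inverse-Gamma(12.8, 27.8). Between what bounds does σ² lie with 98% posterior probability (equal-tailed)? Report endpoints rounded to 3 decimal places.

[1.233, 4.661]

Inverse-Gamma(12.8, 27.8) quantiles: F⁻¹(0.01) and F⁻¹(0.99).
Equivalently, 1/σ² ~ Gamma(12.8, rate = 27.8); invert its 0.99 and 0.01 quantiles.
Posterior mean ≈ 2.356, SD ≈ 0.717; a Normal approximation gives roughly [0.688, 4.024].
Exact: lower = 1.233; upper = 4.661.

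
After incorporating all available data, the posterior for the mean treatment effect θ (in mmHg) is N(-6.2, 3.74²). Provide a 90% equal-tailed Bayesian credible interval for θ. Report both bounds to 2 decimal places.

The posterior is symmetric, so the 90% equal-tailed interval is θ = -6.2 ± z·3.74 with z = 1.645.
Half-width: 1.645 × 3.74 = 6.15.
-6.2 − 6.15 = -12.35; -6.2 + 6.15 = -0.05.

[-12.35, -0.05]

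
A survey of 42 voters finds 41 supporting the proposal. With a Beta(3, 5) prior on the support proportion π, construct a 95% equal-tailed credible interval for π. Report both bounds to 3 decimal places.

Posterior: Beta(3+41, 5+1) = Beta(44, 6).
Equal-tailed 95% interval: the 0.025 and 0.975 quantiles of Beta(44, 6).
Posterior mean ≈ 0.880, SD ≈ 0.046; a Normal approximation gives roughly [0.791, 0.969].
Exact: F⁻¹(0.025) = 0.778; F⁻¹(0.975) = 0.954.

[0.778, 0.954]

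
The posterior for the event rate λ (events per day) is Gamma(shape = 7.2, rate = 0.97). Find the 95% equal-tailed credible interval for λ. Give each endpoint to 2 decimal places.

Posterior: Gamma(shape 7.2, rate 0.97).
Equal-tailed 95% interval: Gamma(7.2, 0.97) quantiles at 0.025 and 0.975.
Posterior mean ≈ 7.42, SD ≈ 2.77; a Normal approximation gives roughly [2.00, 12.84].
Exact: lower = 3.03; upper = 13.75.

[3.03, 13.75]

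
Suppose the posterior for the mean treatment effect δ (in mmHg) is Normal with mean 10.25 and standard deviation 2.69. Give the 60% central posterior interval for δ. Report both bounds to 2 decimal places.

[7.99, 12.51]

The posterior is symmetric, so the 60% equal-tailed interval is δ = 10.25 ± z·2.69 with z = 0.842.
Half-width: 0.842 × 2.69 = 2.26.
10.25 − 2.26 = 7.99; 10.25 + 2.26 = 12.51.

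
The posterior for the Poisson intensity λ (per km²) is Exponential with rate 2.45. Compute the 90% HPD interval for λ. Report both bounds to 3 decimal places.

[0.000, 0.940]

The exponential density is strictly decreasing on [0, ∞), so the HPD interval is anchored at 0: [0, q] with P(λ ≤ q) = 0.90.
q = −ln(1 − 0.90) / 2.45 = 2.3026 / 2.45 = 0.940.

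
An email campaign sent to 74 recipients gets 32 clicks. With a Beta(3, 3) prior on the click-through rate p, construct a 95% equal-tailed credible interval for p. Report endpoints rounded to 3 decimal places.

Posterior: Beta(3+32, 3+42) = Beta(35, 45).
Equal-tailed 95% interval: the 0.025 and 0.975 quantiles of Beta(35, 45).
Posterior mean ≈ 0.438, SD ≈ 0.055; a Normal approximation gives roughly [0.329, 0.546].
Exact: F⁻¹(0.025) = 0.331; F⁻¹(0.975) = 0.547.

[0.331, 0.547]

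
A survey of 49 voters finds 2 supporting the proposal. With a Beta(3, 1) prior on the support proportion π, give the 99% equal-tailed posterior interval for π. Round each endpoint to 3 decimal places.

[0.021, 0.223]

Posterior: Beta(3+2, 1+47) = Beta(5, 48).
Equal-tailed 99% interval: the 0.005 and 0.995 quantiles of Beta(5, 48).
Posterior mean ≈ 0.094, SD ≈ 0.040; a Normal approximation gives roughly [-0.008, 0.197].
Exact: F⁻¹(0.005) = 0.021; F⁻¹(0.995) = 0.223.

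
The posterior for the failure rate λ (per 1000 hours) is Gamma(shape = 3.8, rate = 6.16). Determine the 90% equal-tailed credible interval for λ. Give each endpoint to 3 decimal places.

[0.203, 1.212]

Posterior: Gamma(shape 3.8, rate 6.16).
Equal-tailed 90% interval: Gamma(3.8, 6.16) quantiles at 0.05 and 0.95.
Posterior mean ≈ 0.617, SD ≈ 0.316; a Normal approximation gives roughly [0.096, 1.137].
Exact: lower = 0.203; upper = 1.212.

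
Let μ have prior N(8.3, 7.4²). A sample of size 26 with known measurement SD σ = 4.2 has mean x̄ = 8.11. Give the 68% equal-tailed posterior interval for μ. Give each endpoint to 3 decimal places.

[7.298, 8.926]

Posterior precision = 1/7.4² + 26/4.2² = 0.0183 + 1.4739 = 1.4922, so posterior SD = 0.8186.
Posterior mean = (8.3/7.4² + 26·8.11/4.2²) / 1.4922 = 8.1123.
Interval: 8.1123 ± 0.994 × 0.8186 → [7.298, 8.926].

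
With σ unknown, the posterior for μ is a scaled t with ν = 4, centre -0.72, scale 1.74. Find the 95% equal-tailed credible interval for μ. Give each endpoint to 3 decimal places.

The t_4 distribution is symmetric; the 95% interval is -0.72 ± t·1.74 with t_{0.975,4} = 2.776.
Half-width: 2.776 × 1.74 = 4.831.
-0.72 − 4.831 = -5.551; -0.72 + 4.831 = 4.111.

[-5.551, 4.111]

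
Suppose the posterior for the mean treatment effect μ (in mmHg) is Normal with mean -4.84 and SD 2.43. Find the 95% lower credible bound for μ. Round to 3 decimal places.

-8.837

Need L with P(μ ≥ L) = 0.95: L = -4.84 − z_{0.05}·2.43.
z = 1.645; L = -4.84 − 1.645 × 2.43 = -8.837.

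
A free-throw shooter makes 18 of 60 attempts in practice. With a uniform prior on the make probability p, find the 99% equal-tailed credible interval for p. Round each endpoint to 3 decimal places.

[0.171, 0.465]

Posterior: Beta(1+18, 1+42) = Beta(19, 43).
Equal-tailed 99% interval: the 0.005 and 0.995 quantiles of Beta(19, 43).
Posterior mean ≈ 0.306, SD ≈ 0.058; a Normal approximation gives roughly [0.157, 0.456].
Exact: F⁻¹(0.005) = 0.171; F⁻¹(0.995) = 0.465.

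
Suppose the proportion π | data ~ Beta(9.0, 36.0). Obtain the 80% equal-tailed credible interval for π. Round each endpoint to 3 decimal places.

Posterior: Beta(9.0, 36.0).
Equal-tailed 80% interval: the 0.1 and 0.9 quantiles of Beta(9.0, 36.0).
Posterior mean ≈ 0.200, SD ≈ 0.059; a Normal approximation gives roughly [0.124, 0.276].
Exact: F⁻¹(0.1) = 0.127; F⁻¹(0.9) = 0.279.

[0.127, 0.279]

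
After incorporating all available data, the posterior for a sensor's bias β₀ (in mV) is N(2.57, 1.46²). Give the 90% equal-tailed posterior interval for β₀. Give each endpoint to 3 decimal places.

[0.169, 4.971]

The posterior is symmetric, so the 90% equal-tailed interval is β₀ = 2.57 ± z·1.46 with z = 1.645.
Half-width: 1.645 × 1.46 = 2.401.
2.57 − 2.401 = 0.169; 2.57 + 2.401 = 4.971.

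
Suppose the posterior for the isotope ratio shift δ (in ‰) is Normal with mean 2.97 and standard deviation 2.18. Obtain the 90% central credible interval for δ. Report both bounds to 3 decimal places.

The posterior is symmetric, so the 90% equal-tailed interval is δ = 2.97 ± z·2.18 with z = 1.645.
Half-width: 1.645 × 2.18 = 3.586.
2.97 − 3.586 = -0.616; 2.97 + 3.586 = 6.556.

[-0.616, 6.556]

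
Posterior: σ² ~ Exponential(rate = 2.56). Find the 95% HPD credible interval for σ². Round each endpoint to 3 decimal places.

The exponential density is strictly decreasing on [0, ∞), so the HPD interval is anchored at 0: [0, q] with P(σ² ≤ q) = 0.95.
q = −ln(1 − 0.95) / 2.56 = 2.9957 / 2.56 = 1.170.

[0.000, 1.170]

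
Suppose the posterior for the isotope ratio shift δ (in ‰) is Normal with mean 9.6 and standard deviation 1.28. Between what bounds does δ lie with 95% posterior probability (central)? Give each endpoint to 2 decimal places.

The posterior is symmetric, so the 95% equal-tailed interval is δ = 9.6 ± z·1.28 with z = 1.960.
Half-width: 1.960 × 1.28 = 2.51.
9.6 − 2.51 = 7.09; 9.6 + 2.51 = 12.11.

[7.09, 12.11]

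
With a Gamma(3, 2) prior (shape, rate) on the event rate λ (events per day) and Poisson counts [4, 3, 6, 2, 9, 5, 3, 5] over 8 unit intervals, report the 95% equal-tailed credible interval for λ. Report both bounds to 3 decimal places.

[2.858, 5.331]

Posterior: Gamma(3+37, 2+8) = Gamma(40, 10) (shape, rate).
Equal-tailed 95% interval: Gamma(40, 10) quantiles at 0.025 and 0.975.
Posterior mean ≈ 4.000, SD ≈ 0.632; a Normal approximation gives roughly [2.760, 5.240].
Exact: lower = 2.858; upper = 5.331.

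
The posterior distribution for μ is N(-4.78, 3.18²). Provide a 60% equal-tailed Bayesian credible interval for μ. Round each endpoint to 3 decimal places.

[-7.456, -2.104]

The posterior is symmetric, so the 60% equal-tailed interval is μ = -4.78 ± z·3.18 with z = 0.842.
Half-width: 0.842 × 3.18 = 2.676.
-4.78 − 2.676 = -7.456; -4.78 + 2.676 = -2.104.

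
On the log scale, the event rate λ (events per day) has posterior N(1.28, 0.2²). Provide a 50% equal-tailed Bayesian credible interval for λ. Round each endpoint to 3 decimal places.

[3.143, 4.116]

On the log scale the 50% interval is 1.28 ± 0.674 × 0.2 = [1.1451, 1.4149].
Exponentiate: [e^1.1451, e^1.4149] = [3.143, 4.116].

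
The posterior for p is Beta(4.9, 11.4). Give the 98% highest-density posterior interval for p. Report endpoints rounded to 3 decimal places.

[0.076, 0.564]

The posterior is unimodal and skewed, so the HPD interval has equal density at both endpoints and is the shortest 98% interval.
Solving f(0.076) = f(0.564) with F(0.564) − F(0.076) = 0.98 gives [0.076, 0.564].
For comparison, the equal-tailed interval is [0.089, 0.582]; the HPD is narrower and shifted toward the mode.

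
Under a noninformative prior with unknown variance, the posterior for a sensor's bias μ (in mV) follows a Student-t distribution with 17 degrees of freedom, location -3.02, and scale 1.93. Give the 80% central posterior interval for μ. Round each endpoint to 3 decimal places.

The t_17 distribution is symmetric; the 80% interval is -3.02 ± t·1.93 with t_{0.9,17} = 1.333.
Half-width: 1.333 × 1.93 = 2.573.
-3.02 − 2.573 = -5.593; -3.02 + 2.573 = -0.447.

[-5.593, -0.447]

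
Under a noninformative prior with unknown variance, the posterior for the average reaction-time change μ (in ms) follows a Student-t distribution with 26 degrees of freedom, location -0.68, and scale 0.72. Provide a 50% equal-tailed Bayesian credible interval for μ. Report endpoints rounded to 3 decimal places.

[-1.173, -0.187]

The t_26 distribution is symmetric; the 50% interval is -0.68 ± t·0.72 with t_{0.75,26} = 0.684.
Half-width: 0.684 × 0.72 = 0.493.
-0.68 − 0.493 = -1.173; -0.68 + 0.493 = -0.187.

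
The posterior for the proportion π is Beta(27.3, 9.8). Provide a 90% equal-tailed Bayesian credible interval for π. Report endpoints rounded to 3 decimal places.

Posterior: Beta(27.3, 9.8).
Equal-tailed 90% interval: the 0.05 and 0.95 quantiles of Beta(27.3, 9.8).
Posterior mean ≈ 0.736, SD ≈ 0.071; a Normal approximation gives roughly [0.618, 0.853].
Exact: F⁻¹(0.05) = 0.611; F⁻¹(0.95) = 0.846.

[0.611, 0.846]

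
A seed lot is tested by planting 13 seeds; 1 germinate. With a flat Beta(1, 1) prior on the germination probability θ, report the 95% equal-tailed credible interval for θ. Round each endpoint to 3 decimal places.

Posterior: Beta(1+1, 1+12) = Beta(2, 13).
Equal-tailed 95% interval: the 0.025 and 0.975 quantiles of Beta(2, 13).
Posterior mean ≈ 0.133, SD ≈ 0.085; a Normal approximation gives roughly [-0.033, 0.300].
Exact: F⁻¹(0.025) = 0.018; F⁻¹(0.975) = 0.339.

[0.018, 0.339]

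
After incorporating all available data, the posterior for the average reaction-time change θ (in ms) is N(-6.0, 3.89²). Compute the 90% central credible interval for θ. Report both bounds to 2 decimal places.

[-12.40, 0.40]

The posterior is symmetric, so the 90% equal-tailed interval is θ = -6.0 ± z·3.89 with z = 1.645.
Half-width: 1.645 × 3.89 = 6.40.
-6.0 − 6.40 = -12.40; -6.0 + 6.40 = 0.40.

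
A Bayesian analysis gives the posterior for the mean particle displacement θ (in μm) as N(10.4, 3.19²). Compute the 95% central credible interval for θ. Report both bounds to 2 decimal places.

[4.15, 16.65]

The posterior is symmetric, so the 95% equal-tailed interval is θ = 10.4 ± z·3.19 with z = 1.960.
Half-width: 1.960 × 3.19 = 6.25.
10.4 − 6.25 = 4.15; 10.4 + 6.25 = 16.65.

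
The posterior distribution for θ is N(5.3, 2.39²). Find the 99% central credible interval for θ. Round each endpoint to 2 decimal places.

The posterior is symmetric, so the 99% equal-tailed interval is θ = 5.3 ± z·2.39 with z = 2.576.
Half-width: 2.576 × 2.39 = 6.16.
5.3 − 6.16 = -0.86; 5.3 + 6.16 = 11.46.

[-0.86, 11.46]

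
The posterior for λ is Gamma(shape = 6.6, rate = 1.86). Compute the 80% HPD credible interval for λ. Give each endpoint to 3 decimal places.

[1.644, 4.981]

The posterior is unimodal and skewed, so the HPD interval has equal density at both endpoints and is the shortest 80% interval.
Solving f(1.644) = f(4.981) with F(4.981) − F(1.644) = 0.80 gives [1.644, 4.981].
For comparison, the equal-tailed interval is [1.933, 5.393]; the HPD is narrower and shifted toward the mode.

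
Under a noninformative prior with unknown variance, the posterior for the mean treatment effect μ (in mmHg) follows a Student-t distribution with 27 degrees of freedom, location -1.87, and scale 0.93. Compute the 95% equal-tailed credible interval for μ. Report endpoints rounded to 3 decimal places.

The t_27 distribution is symmetric; the 95% interval is -1.87 ± t·0.93 with t_{0.975,27} = 2.052.
Half-width: 2.052 × 0.93 = 1.908.
-1.87 − 1.908 = -3.778; -1.87 + 1.908 = 0.038.

[-3.778, 0.038]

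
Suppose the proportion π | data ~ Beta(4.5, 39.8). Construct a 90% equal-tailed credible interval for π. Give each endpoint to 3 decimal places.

[0.039, 0.184]

Posterior: Beta(4.5, 39.8).
Equal-tailed 90% interval: the 0.05 and 0.95 quantiles of Beta(4.5, 39.8).
Posterior mean ≈ 0.102, SD ≈ 0.045; a Normal approximation gives roughly [0.028, 0.175].
Exact: F⁻¹(0.05) = 0.039; F⁻¹(0.95) = 0.184.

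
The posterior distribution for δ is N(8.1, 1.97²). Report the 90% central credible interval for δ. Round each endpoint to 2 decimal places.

The posterior is symmetric, so the 90% equal-tailed interval is δ = 8.1 ± z·1.97 with z = 1.645.
Half-width: 1.645 × 1.97 = 3.24.
8.1 − 3.24 = 4.86; 8.1 + 3.24 = 11.34.

[4.86, 11.34]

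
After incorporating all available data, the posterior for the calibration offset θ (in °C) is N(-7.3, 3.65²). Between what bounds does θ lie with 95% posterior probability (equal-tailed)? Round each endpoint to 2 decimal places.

[-14.45, -0.15]

The posterior is symmetric, so the 95% equal-tailed interval is θ = -7.3 ± z·3.65 with z = 1.960.
Half-width: 1.960 × 3.65 = 7.15.
-7.3 − 7.15 = -14.45; -7.3 + 7.15 = -0.15.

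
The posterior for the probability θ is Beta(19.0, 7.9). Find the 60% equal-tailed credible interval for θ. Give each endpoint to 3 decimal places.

[0.634, 0.781]

Posterior: Beta(19.0, 7.9).
Equal-tailed 60% interval: the 0.2 and 0.8 quantiles of Beta(19.0, 7.9).
Posterior mean ≈ 0.706, SD ≈ 0.086; a Normal approximation gives roughly [0.634, 0.779].
Exact: F⁻¹(0.2) = 0.634; F⁻¹(0.8) = 0.781.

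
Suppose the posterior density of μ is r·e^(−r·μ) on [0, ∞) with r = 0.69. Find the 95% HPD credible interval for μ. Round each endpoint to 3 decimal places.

[0.000, 4.342]

The exponential density is strictly decreasing on [0, ∞), so the HPD interval is anchored at 0: [0, q] with P(μ ≤ q) = 0.95.
q = −ln(1 − 0.95) / 0.69 = 2.9957 / 0.69 = 4.342.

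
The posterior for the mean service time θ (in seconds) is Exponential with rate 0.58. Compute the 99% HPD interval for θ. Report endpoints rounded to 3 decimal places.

The exponential density is strictly decreasing on [0, ∞), so the HPD interval is anchored at 0: [0, q] with P(θ ≤ q) = 0.99.
q = −ln(1 − 0.99) / 0.58 = 4.6052 / 0.58 = 7.940.

[0.000, 7.940]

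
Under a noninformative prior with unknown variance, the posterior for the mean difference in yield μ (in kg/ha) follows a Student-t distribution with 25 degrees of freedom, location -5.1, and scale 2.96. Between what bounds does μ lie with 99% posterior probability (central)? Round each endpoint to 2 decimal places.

The t_25 distribution is symmetric; the 99% interval is -5.1 ± t·2.96 with t_{0.995,25} = 2.787.
Half-width: 2.787 × 2.96 = 8.25.
-5.1 − 8.25 = -13.35; -5.1 + 8.25 = 3.15.

[-13.35, 3.15]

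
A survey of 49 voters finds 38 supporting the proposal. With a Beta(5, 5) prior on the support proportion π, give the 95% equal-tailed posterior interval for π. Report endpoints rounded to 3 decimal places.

[0.610, 0.833]

Posterior: Beta(5+38, 5+11) = Beta(43, 16).
Equal-tailed 95% interval: the 0.025 and 0.975 quantiles of Beta(43, 16).
Posterior mean ≈ 0.729, SD ≈ 0.057; a Normal approximation gives roughly [0.616, 0.841].
Exact: F⁻¹(0.025) = 0.610; F⁻¹(0.975) = 0.833.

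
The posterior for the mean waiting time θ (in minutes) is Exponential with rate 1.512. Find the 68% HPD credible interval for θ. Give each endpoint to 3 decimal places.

[0.000, 0.754]

The exponential density is strictly decreasing on [0, ∞), so the HPD interval is anchored at 0: [0, q] with P(θ ≤ q) = 0.68.
q = −ln(1 − 0.68) / 1.512 = 1.1394 / 1.512 = 0.754.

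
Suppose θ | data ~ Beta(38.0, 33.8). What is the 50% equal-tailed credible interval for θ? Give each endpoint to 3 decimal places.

Posterior: Beta(38.0, 33.8).
Equal-tailed 50% interval: the 0.25 and 0.75 quantiles of Beta(38.0, 33.8).
Posterior mean ≈ 0.529, SD ≈ 0.059; a Normal approximation gives roughly [0.490, 0.569].
Exact: F⁻¹(0.25) = 0.490; F⁻¹(0.75) = 0.569.

[0.490, 0.569]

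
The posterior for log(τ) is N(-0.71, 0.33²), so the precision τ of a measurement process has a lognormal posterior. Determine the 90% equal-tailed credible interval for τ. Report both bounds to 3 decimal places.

[0.286, 0.846]

On the log scale the 90% interval is -0.71 ± 1.645 × 0.33 = [-1.2528, -0.1672].
Exponentiate: [e^-1.2528, e^-0.1672] = [0.286, 0.846].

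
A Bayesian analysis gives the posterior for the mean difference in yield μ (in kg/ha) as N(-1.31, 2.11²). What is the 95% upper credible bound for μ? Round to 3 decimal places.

2.161

Need U with P(μ ≤ U) = 0.95: U = -1.31 + z_{0.05}·2.11.
z = 1.645; U = -1.31 + 1.645 × 2.11 = 2.161.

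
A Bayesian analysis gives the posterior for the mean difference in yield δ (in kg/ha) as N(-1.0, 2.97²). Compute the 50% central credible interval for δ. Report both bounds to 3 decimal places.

[-3.003, 1.003]

The posterior is symmetric, so the 50% equal-tailed interval is δ = -1.0 ± z·2.97 with z = 0.674.
Half-width: 0.674 × 2.97 = 2.003.
-1.0 − 2.003 = -3.003; -1.0 + 2.003 = 1.003.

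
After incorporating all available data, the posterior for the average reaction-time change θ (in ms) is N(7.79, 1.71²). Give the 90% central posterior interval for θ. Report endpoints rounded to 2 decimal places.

The posterior is symmetric, so the 90% equal-tailed interval is θ = 7.79 ± z·1.71 with z = 1.645.
Half-width: 1.645 × 1.71 = 2.81.
7.79 − 2.81 = 4.98; 7.79 + 2.81 = 10.60.

[4.98, 10.60]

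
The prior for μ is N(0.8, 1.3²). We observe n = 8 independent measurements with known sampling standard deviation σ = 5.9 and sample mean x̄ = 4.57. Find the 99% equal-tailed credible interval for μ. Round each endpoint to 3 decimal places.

Posterior precision = 1/1.3² + 8/5.9² = 0.5917 + 0.2298 = 0.8215, so posterior SD = 1.1033.
Posterior mean = (0.8/1.3² + 8·4.57/5.9²) / 0.8215 = 1.8546.
Interval: 1.8546 ± 2.576 × 1.1033 → [-0.987, 4.697].

[-0.987, 4.697]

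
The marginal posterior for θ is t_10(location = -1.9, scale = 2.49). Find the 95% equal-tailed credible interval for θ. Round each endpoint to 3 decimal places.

The t_10 distribution is symmetric; the 95% interval is -1.9 ± t·2.49 with t_{0.975,10} = 2.228.
Half-width: 2.228 × 2.49 = 5.548.
-1.9 − 5.548 = -7.448; -1.9 + 5.548 = 3.648.

[-7.448, 3.648]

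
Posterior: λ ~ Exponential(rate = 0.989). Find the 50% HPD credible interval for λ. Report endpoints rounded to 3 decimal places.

The exponential density is strictly decreasing on [0, ∞), so the HPD interval is anchored at 0: [0, q] with P(λ ≤ q) = 0.50.
q = −ln(1 − 0.50) / 0.989 = 0.6931 / 0.989 = 0.701.

[0.000, 0.701]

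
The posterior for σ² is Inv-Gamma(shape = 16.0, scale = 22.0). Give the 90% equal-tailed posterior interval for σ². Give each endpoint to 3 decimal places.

[0.952, 2.192]

Inverse-Gamma(16.0, 22.0) quantiles: F⁻¹(0.05) and F⁻¹(0.95).
Equivalently, 1/σ² ~ Gamma(16.0, rate = 22.0); invert its 0.95 and 0.05 quantiles.
Posterior mean ≈ 1.467, SD ≈ 0.392; a Normal approximation gives roughly [0.822, 2.111].
Exact: lower = 0.952; upper = 2.192.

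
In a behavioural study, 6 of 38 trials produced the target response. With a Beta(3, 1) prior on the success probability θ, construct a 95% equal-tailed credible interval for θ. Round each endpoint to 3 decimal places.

Posterior: Beta(3+6, 1+32) = Beta(9, 33).
Equal-tailed 95% interval: the 0.025 and 0.975 quantiles of Beta(9, 33).
Posterior mean ≈ 0.214, SD ≈ 0.063; a Normal approximation gives roughly [0.092, 0.337].
Exact: F⁻¹(0.025) = 0.106; F⁻¹(0.975) = 0.349.

[0.106, 0.349]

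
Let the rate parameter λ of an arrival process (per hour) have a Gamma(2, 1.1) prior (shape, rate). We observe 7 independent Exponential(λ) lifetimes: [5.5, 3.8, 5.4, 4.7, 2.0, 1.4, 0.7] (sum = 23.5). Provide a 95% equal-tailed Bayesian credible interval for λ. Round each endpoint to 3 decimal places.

Posterior: Gamma(2+7, 1.1+23.5) = Gamma(9, 24.6) (shape, rate).
Equal-tailed 95% interval: Gamma(9, 24.6) quantiles at 0.025 and 0.975.
Posterior mean ≈ 0.366, SD ≈ 0.122; a Normal approximation gives roughly [0.127, 0.605].
Exact: lower = 0.167; upper = 0.641.

[0.167, 0.641]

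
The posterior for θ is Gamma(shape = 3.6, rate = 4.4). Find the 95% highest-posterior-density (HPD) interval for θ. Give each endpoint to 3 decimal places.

The posterior is unimodal and skewed, so the HPD interval has equal density at both endpoints and is the shortest 95% interval.
Solving f(0.122) = f(1.668) with F(1.668) − F(0.122) = 0.95 gives [0.122, 1.668].
For comparison, the equal-tailed interval is [0.203, 1.855]; the HPD is narrower and shifted toward the mode.

[0.122, 1.668]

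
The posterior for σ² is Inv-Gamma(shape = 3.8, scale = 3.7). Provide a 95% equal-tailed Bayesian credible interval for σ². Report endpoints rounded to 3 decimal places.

[0.437, 3.738]

Inverse-Gamma(3.8, 3.7) quantiles: F⁻¹(0.025) and F⁻¹(0.975).
Equivalently, 1/σ² ~ Gamma(3.8, rate = 3.7); invert its 0.975 and 0.025 quantiles.
Posterior mean ≈ 1.321, SD ≈ 0.985; a Normal approximation gives roughly [-0.609, 3.252].
Exact: lower = 0.437; upper = 3.738.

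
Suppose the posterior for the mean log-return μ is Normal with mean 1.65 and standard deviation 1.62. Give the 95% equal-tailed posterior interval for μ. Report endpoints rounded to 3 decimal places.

The posterior is symmetric, so the 95% equal-tailed interval is μ = 1.65 ± z·1.62 with z = 1.960.
Half-width: 1.960 × 1.62 = 3.175.
1.65 − 3.175 = -1.525; 1.65 + 3.175 = 4.825.

[-1.525, 4.825]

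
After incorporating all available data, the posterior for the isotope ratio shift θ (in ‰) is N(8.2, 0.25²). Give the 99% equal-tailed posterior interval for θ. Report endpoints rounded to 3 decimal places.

[7.556, 8.844]

The posterior is symmetric, so the 99% equal-tailed interval is θ = 8.2 ± z·0.25 with z = 2.576.
Half-width: 2.576 × 0.25 = 0.644.
8.2 − 0.644 = 7.556; 8.2 + 0.644 = 8.844.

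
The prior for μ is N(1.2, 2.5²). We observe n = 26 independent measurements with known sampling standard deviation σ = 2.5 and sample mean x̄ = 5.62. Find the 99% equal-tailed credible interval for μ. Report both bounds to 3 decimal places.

[4.217, 6.696]

Posterior precision = 1/2.5² + 26/2.5² = 0.1600 + 4.1600 = 4.3200, so posterior SD = 0.4811.
Posterior mean = (1.2/2.5² + 26·5.62/2.5²) / 4.3200 = 5.4563.
Interval: 5.4563 ± 2.576 × 0.4811 → [4.217, 6.696].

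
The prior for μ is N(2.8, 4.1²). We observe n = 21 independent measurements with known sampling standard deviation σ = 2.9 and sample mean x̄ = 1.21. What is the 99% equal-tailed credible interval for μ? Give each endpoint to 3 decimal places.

[-0.364, 2.858]

Posterior precision = 1/4.1² + 21/2.9² = 0.0595 + 2.4970 = 2.5565, so posterior SD = 0.6254.
Posterior mean = (2.8/4.1² + 21·1.21/2.9²) / 2.5565 = 1.2470.
Interval: 1.2470 ± 2.576 × 0.6254 → [-0.364, 2.858].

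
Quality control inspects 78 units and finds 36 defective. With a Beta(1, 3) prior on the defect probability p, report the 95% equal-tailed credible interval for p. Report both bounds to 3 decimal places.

[0.346, 0.559]

Posterior: Beta(1+36, 3+42) = Beta(37, 45).
Equal-tailed 95% interval: the 0.025 and 0.975 quantiles of Beta(37, 45).
Posterior mean ≈ 0.451, SD ≈ 0.055; a Normal approximation gives roughly [0.344, 0.558].
Exact: F⁻¹(0.025) = 0.346; F⁻¹(0.975) = 0.559.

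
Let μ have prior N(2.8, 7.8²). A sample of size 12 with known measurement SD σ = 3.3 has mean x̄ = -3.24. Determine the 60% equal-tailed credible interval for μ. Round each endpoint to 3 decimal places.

[-3.947, -2.355]

Posterior precision = 1/7.8² + 12/3.3² = 0.0164 + 1.1019 = 1.1184, so posterior SD = 0.9456.
Posterior mean = (2.8/7.8² + 12·-3.24/3.3²) / 1.1184 = -3.1512.
Interval: -3.1512 ± 0.842 × 0.9456 → [-3.947, -2.355].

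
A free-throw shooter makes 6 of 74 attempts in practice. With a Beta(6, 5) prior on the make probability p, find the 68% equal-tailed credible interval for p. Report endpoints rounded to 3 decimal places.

Posterior: Beta(6+6, 5+68) = Beta(12, 73).
Equal-tailed 68% interval: the 0.16 and 0.84 quantiles of Beta(12, 73).
Posterior mean ≈ 0.141, SD ≈ 0.038; a Normal approximation gives roughly [0.104, 0.179].
Exact: F⁻¹(0.16) = 0.104; F⁻¹(0.84) = 0.178.

[0.104, 0.178]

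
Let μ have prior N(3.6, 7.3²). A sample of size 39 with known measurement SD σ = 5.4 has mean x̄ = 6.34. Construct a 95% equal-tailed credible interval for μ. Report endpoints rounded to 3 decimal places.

[4.619, 7.985]

Posterior precision = 1/7.3² + 39/5.4² = 0.0188 + 1.3374 = 1.3562, so posterior SD = 0.8587.
Posterior mean = (3.6/7.3² + 39·6.34/5.4²) / 1.3562 = 6.3021.
Interval: 6.3021 ± 1.960 × 0.8587 → [4.619, 7.985].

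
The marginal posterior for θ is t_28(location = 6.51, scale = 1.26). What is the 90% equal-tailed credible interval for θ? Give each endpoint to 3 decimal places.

[4.367, 8.653]

The t_28 distribution is symmetric; the 90% interval is 6.51 ± t·1.26 with t_{0.95,28} = 1.701.
Half-width: 1.701 × 1.26 = 2.143.
6.51 − 2.143 = 4.367; 6.51 + 2.143 = 8.653.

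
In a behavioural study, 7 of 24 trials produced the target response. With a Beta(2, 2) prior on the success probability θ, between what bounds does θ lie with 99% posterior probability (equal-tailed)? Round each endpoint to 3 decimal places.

Posterior: Beta(2+7, 2+17) = Beta(9, 19).
Equal-tailed 99% interval: the 0.005 and 0.995 quantiles of Beta(9, 19).
Posterior mean ≈ 0.321, SD ≈ 0.087; a Normal approximation gives roughly [0.098, 0.545].
Exact: F⁻¹(0.005) = 0.128; F⁻¹(0.995) = 0.561.

[0.128, 0.561]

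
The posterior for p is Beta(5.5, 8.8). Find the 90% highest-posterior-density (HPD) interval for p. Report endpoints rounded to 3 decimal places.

The posterior is unimodal and skewed, so the HPD interval has equal density at both endpoints and is the shortest 90% interval.
Solving f(0.179) = f(0.586) with F(0.586) − F(0.179) = 0.90 gives [0.179, 0.586].
For comparison, the equal-tailed interval is [0.189, 0.599]; the HPD is narrower and shifted toward the mode.

[0.179, 0.586]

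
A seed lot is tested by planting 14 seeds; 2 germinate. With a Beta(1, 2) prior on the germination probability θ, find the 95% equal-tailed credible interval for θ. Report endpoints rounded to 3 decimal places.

Posterior: Beta(1+2, 2+12) = Beta(3, 14).
Equal-tailed 95% interval: the 0.025 and 0.975 quantiles of Beta(3, 14).
Posterior mean ≈ 0.176, SD ≈ 0.090; a Normal approximation gives roughly [0.000, 0.353].
Exact: F⁻¹(0.025) = 0.040; F⁻¹(0.975) = 0.383.

[0.040, 0.383]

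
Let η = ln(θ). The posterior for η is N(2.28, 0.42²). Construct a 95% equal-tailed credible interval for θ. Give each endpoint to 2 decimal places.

On the log scale the 95% interval is 2.28 ± 1.960 × 0.42 = [1.4568, 3.1032].
Exponentiate: [e^1.4568, e^3.1032] = [4.29, 22.27].

[4.29, 22.27]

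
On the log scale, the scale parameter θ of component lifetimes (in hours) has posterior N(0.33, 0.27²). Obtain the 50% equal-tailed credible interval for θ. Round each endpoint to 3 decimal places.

[1.159, 1.669]

On the log scale the 50% interval is 0.33 ± 0.674 × 0.27 = [0.1479, 0.5121].
Exponentiate: [e^0.1479, e^0.5121] = [1.159, 1.669].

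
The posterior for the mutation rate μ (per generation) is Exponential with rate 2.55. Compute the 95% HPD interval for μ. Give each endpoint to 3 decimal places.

The exponential density is strictly decreasing on [0, ∞), so the HPD interval is anchored at 0: [0, q] with P(μ ≤ q) = 0.95.
q = −ln(1 − 0.95) / 2.55 = 2.9957 / 2.55 = 1.175.

[0.000, 1.175]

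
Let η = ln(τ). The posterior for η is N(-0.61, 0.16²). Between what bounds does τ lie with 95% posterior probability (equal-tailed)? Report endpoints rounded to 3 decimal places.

[0.397, 0.743]

On the log scale the 95% interval is -0.61 ± 1.960 × 0.16 = [-0.9236, -0.2964].
Exponentiate: [e^-0.9236, e^-0.2964] = [0.397, 0.743].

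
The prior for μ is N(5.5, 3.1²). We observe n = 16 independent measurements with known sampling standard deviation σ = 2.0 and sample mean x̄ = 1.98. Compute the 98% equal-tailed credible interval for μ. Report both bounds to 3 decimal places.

Posterior precision = 1/3.1² + 16/2.0² = 0.1041 + 4.0000 = 4.1041, so posterior SD = 0.4936.
Posterior mean = (5.5/3.1² + 16·1.98/2.0²) / 4.1041 = 2.0692.
Interval: 2.0692 ± 2.326 × 0.4936 → [0.921, 3.218].

[0.921, 3.218]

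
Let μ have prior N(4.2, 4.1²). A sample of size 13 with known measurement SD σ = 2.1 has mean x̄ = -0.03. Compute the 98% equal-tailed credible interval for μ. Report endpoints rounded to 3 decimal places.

[-1.288, 1.395]

Posterior precision = 1/4.1² + 13/2.1² = 0.0595 + 2.9478 = 3.0073, so posterior SD = 0.5766.
Posterior mean = (4.2/4.1² + 13·-0.03/2.1²) / 3.0073 = 0.0537.
Interval: 0.0537 ± 2.326 × 0.5766 → [-1.288, 1.395].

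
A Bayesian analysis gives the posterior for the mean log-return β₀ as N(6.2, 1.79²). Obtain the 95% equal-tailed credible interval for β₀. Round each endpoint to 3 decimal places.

[2.692, 9.708]

The posterior is symmetric, so the 95% equal-tailed interval is β₀ = 6.2 ± z·1.79 with z = 1.960.
Half-width: 1.960 × 1.79 = 3.508.
6.2 − 3.508 = 2.692; 6.2 + 3.508 = 9.708.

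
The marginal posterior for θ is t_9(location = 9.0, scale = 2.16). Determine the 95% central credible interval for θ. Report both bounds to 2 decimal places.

[4.11, 13.89]

The t_9 distribution is symmetric; the 95% interval is 9.0 ± t·2.16 with t_{0.975,9} = 2.262.
Half-width: 2.262 × 2.16 = 4.89.
9.0 − 4.89 = 4.11; 9.0 + 4.89 = 13.89.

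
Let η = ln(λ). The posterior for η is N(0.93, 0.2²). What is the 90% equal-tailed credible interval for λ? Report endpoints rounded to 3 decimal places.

[1.824, 3.522]

On the log scale the 90% interval is 0.93 ± 1.645 × 0.2 = [0.6010, 1.2590].
Exponentiate: [e^0.6010, e^1.2590] = [1.824, 3.522].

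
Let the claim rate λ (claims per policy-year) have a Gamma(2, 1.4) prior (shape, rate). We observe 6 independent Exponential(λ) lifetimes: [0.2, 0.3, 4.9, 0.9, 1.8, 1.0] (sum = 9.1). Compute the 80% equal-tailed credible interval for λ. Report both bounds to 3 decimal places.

[0.443, 1.121]

Posterior: Gamma(2+6, 1.4+9.1) = Gamma(8, 10.5) (shape, rate).
Equal-tailed 80% interval: Gamma(8, 10.5) quantiles at 0.1 and 0.9.
Posterior mean ≈ 0.762, SD ≈ 0.269; a Normal approximation gives roughly [0.417, 1.107].
Exact: lower = 0.443; upper = 1.121.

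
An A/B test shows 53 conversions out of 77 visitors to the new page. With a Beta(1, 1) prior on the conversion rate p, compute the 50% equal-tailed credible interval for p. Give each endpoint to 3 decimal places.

[0.649, 0.720]

Posterior: Beta(1+53, 1+24) = Beta(54, 25).
Equal-tailed 50% interval: the 0.25 and 0.75 quantiles of Beta(54, 25).
Posterior mean ≈ 0.684, SD ≈ 0.052; a Normal approximation gives roughly [0.648, 0.719].
Exact: F⁻¹(0.25) = 0.649; F⁻¹(0.75) = 0.720.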